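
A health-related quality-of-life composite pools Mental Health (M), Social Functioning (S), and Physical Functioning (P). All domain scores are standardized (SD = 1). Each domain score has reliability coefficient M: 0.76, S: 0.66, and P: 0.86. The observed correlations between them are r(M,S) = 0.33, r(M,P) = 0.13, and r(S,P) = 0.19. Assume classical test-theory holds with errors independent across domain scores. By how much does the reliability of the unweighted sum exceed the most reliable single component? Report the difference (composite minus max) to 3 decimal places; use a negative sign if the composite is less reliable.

-0.027

Var(sum) = 3 + 1.3 = 4.3; true-score variance = 2.28 + 1.3 = 3.58; composite reliability = 0.8326.
Max component reliability = 0.8600.
Difference = 0.8326 − 0.8600 = -0.027.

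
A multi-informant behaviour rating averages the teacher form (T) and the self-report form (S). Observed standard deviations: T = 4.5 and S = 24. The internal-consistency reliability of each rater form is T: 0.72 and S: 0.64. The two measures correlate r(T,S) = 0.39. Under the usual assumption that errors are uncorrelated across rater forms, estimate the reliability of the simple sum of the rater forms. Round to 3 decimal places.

0.687

Var(T+S) = 4.5² + 24² + 2·[4.5·24·0.39] = 596.25 + 84.24 = 680.49.
Under uncorrelated errors the observed covariances equal the true-score covariances, so only the own-variance terms attenuate.
True-score variance = [4.5²·0.72 + 24²·0.64] + 84.24 = 383.22 + 84.24 = 467.46.
Reliability = 467.46 / 680.49 = 0.687.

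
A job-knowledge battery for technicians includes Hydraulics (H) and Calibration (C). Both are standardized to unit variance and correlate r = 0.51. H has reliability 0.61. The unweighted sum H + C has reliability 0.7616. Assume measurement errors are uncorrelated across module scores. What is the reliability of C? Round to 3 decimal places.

0.670

Var(H+C) = 2 + 2·0.51 = 3.020.
True-score variance = ρ_H + ρ_C + 2·0.51, so 0.7616 = (0.61 + ρ_C + 1.02) / 3.020.
ρ_C = 0.7616·3.020 − 0.61 − 1.02 = 0.670.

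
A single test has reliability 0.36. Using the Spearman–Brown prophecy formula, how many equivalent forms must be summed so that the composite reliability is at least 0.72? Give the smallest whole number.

k ≥ ρ*(1−ρ₁)/(ρ₁(1−ρ*)) = 0.72·0.64 / (0.36·0.28) = 4.571.
Smallest integer k = 5.

5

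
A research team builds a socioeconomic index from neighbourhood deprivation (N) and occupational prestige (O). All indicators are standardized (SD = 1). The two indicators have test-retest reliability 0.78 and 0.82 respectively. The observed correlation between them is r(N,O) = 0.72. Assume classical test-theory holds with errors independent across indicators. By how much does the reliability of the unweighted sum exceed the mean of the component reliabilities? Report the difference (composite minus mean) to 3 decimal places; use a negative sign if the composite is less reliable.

0.084

Var(sum) = 2 + 1.44 = 3.44; true-score variance = 1.6 + 1.44 = 3.04; composite reliability = 0.8837.
Mean component reliability = 0.8000.
Difference = 0.8837 − 0.8000 = 0.084.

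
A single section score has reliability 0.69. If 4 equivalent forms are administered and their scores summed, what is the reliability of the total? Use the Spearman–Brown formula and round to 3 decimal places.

0.899

ρ_k = kρ / (1 + (k−1)ρ) = 4·0.69 / (1 + 3·0.69) = 2.760 / 3.070 = 0.899.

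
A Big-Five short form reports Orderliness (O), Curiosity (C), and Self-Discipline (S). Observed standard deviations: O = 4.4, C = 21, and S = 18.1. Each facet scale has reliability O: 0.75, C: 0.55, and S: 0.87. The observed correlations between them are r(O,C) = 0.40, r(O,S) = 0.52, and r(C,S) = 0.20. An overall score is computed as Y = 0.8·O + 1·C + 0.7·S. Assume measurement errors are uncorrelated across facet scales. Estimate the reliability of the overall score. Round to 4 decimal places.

0.7307

Var(Y) = 0.8²·4.4² + 21² + 0.7²·18.1² + 2·[0.8·4.4·21·0.40 + 0.56·4.4·18.1·0.52 + 0.7·21·18.1·0.20] = 613.919 + 211.946 = 825.866.
Under uncorrelated errors the observed covariances equal the true-score covariances, so only the own-variance terms attenuate.
True-score variance = [0.8²·4.4²·0.75 + 21²·0.55 + 0.7²·18.1²·0.87] + 211.946 = 391.503 + 211.946 = 603.449.
Reliability = 603.449 / 825.866 = 0.7307.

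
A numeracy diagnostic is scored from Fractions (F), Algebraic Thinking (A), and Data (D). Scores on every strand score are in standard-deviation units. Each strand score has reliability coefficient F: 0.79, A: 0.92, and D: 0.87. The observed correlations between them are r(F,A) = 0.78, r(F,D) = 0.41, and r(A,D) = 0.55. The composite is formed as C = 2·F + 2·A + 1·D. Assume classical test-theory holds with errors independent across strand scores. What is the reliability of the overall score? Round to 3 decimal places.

Var(C) = 2² + 2² + 1 + 2·[4·0.78 + 2·0.41 + 2·0.55] = 9 + 10.08 = 19.08.
Under uncorrelated errors the observed covariances equal the true-score covariances, so only the own-variance terms attenuate.
True-score variance = [2²·0.79 + 2²·0.92 + 0.87] + 10.08 = 7.71 + 10.08 = 17.79.
Reliability = 17.79 / 19.08 = 0.932.

0.932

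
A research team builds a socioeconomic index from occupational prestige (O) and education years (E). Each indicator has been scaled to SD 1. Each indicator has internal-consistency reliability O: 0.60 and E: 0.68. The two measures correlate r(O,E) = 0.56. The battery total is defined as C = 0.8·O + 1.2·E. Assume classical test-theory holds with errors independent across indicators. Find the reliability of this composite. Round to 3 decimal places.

Var(C) = 0.8² + 1.2² + 2·[0.96·0.56] = 2.08 + 1.0752 = 3.1552.
With uncorrelated errors the cross-covariances are all true-score covariance, so they carry over unchanged; only the diagonal terms shrink to ρᵢσᵢ².
True-score variance = [0.8²·0.60 + 1.2²·0.68] + 1.0752 = 1.3632 + 1.0752 = 2.4384.
Reliability = 2.4384 / 3.1552 = 0.773.

0.773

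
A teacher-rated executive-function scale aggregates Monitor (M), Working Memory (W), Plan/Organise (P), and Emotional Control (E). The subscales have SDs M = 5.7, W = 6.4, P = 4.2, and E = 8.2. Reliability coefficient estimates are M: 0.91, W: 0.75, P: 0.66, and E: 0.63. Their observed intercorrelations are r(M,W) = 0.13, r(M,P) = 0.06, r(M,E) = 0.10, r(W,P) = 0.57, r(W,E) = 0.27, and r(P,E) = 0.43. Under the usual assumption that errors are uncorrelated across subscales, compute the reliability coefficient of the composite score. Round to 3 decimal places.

0.836

Var(M+W+P+E) = 5.7² + 6.4² + 4.2² + 8.2² + 2·[5.7·6.4·0.13 + 5.7·4.2·0.06 + 5.7·8.2·0.10 + 6.4·4.2·0.57 + 6.4·8.2·0.27 + 4.2·8.2·0.43] = 158.33 + 110.306 = 268.636.
Under uncorrelated errors the observed covariances equal the true-score covariances, so only the own-variance terms attenuate.
True-score variance = [5.7²·0.91 + 6.4²·0.75 + 4.2²·0.66 + 8.2²·0.63] + 110.306 = 114.29 + 110.306 = 224.596.
Reliability = 224.596 / 268.636 = 0.836.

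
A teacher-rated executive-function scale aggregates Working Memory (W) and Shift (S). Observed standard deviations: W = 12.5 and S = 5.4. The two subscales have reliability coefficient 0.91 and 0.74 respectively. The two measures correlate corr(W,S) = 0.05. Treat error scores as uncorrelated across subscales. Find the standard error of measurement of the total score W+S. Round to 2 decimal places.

Var(total) = 185.41 + 6.75 = 192.16.
True-score variance = 163.766 + 6.75 = 170.516, so reliability = 0.8874.
Error variance = 192.16 − 170.516 = 21.6441; SEM = √21.6441 = 4.65.

4.65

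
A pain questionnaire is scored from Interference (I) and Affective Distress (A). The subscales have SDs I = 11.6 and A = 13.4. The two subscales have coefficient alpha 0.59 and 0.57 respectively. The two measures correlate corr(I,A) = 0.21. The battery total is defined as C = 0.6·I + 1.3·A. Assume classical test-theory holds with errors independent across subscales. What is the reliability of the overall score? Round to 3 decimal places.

Var(C) = 0.6²·11.6² + 1.3²·13.4² + 2·[0.78·11.6·13.4·0.21] = 351.898 + 50.9221 = 402.82.
Under uncorrelated errors the observed covariances equal the true-score covariances, so only the own-variance terms attenuate.
True-score variance = [0.6²·11.6²·0.59 + 1.3²·13.4²·0.57] + 50.9221 = 201.551 + 50.9221 = 252.473.
Reliability = 252.473 / 402.82 = 0.627.

0.627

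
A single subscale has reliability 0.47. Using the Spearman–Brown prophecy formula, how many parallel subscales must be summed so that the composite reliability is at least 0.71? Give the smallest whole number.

k ≥ ρ*(1−ρ₁)/(ρ₁(1−ρ*)) = 0.71·0.53 / (0.47·0.29) = 2.761.
Smallest integer k = 3.

3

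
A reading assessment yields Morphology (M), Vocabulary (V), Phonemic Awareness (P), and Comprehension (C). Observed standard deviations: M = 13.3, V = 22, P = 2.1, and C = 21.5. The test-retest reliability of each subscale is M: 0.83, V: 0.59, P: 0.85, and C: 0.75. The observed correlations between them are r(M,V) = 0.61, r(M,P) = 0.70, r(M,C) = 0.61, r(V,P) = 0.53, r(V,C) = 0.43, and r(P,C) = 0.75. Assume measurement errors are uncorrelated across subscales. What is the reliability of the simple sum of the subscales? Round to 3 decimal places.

0.856

Var(M+V+P+C) = 13.3² + 22² + 2.1² + 21.5² + 2·[13.3·22·0.61 + 13.3·2.1·0.70 + 13.3·21.5·0.61 + 22·2.1·0.53 + 22·21.5·0.43 + 2.1·21.5·0.75] = 1127.55 + 1268.41 = 2395.96.
Under uncorrelated errors the observed covariances equal the true-score covariances, so only the own-variance terms attenuate.
True-score variance = [13.3²·0.83 + 22²·0.59 + 2.1²·0.85 + 21.5²·0.75] + 1268.41 = 782.815 + 1268.41 = 2051.22.
Reliability = 2051.22 / 2395.96 = 0.856.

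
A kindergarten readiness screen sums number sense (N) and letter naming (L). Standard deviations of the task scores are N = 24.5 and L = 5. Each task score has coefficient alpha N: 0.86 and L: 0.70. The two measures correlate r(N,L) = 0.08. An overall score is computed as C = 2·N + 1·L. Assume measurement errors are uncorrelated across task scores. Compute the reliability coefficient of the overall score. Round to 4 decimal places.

0.8606

Var(C) = 2²·24.5² + 5² + 2·[2·24.5·5·0.08] = 2426 + 39.2 = 2465.2.
Under uncorrelated errors the observed covariances equal the true-score covariances, so only the own-variance terms attenuate.
True-score variance = [2²·24.5²·0.86 + 5²·0.70] + 39.2 = 2082.36 + 39.2 = 2121.56.
Reliability = 2121.56 / 2465.2 = 0.8606.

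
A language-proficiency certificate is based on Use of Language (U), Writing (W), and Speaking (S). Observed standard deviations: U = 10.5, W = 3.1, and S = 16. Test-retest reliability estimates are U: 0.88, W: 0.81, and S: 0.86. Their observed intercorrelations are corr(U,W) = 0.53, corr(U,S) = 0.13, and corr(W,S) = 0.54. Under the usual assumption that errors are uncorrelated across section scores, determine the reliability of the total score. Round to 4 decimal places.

0.8997

Var(U+W+S) = 10.5² + 3.1² + 16² + 2·[10.5·3.1·0.53 + 10.5·16·0.13 + 3.1·16·0.54] = 375.86 + 131.751 = 507.611.
Under uncorrelated errors the observed covariances equal the true-score covariances, so only the own-variance terms attenuate.
True-score variance = [10.5²·0.88 + 3.1²·0.81 + 16²·0.86] + 131.751 = 324.964 + 131.751 = 456.715.
Reliability = 456.715 / 507.611 = 0.8997.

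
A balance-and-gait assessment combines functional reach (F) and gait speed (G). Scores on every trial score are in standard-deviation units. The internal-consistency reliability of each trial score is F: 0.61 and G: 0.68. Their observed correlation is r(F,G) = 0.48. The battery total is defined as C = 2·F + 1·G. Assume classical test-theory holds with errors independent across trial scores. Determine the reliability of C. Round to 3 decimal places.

0.728

Var(C) = 2² + 1 + 2·[2·0.48] = 5 + 1.92 = 6.92.
With uncorrelated errors the cross-covariances are all true-score covariance, so they carry over unchanged; only the diagonal terms shrink to ρᵢσᵢ².
True-score variance = [2²·0.61 + 0.68] + 1.92 = 3.12 + 1.92 = 5.04.
Reliability = 5.04 / 6.92 = 0.728.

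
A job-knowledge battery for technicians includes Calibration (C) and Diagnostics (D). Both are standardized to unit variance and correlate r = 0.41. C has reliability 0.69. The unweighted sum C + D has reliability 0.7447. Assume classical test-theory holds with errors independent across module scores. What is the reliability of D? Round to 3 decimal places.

0.590

Var(C+D) = 2 + 2·0.41 = 2.820.
True-score variance = ρ_C + ρ_D + 2·0.41, so 0.7447 = (0.69 + ρ_D + 0.82) / 2.820.
ρ_D = 0.7447·2.820 − 0.69 − 0.82 = 0.590.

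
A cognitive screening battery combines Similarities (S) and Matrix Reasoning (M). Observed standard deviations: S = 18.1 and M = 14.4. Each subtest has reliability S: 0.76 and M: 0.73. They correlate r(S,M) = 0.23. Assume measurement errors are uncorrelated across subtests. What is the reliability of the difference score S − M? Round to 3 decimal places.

0.676

Var(S−M) = 18.1² + 14.4² − 2·18.1·14.4·0.23 = 534.97 − 119.894 = 415.076.
With uncorrelated errors the cross-covariances are all true-score covariance, so they carry over unchanged; only the diagonal terms shrink to ρᵢσᵢ².
True-score variance = [18.1²·0.76 + 14.4²·0.73] − 119.894 = 400.356 − 119.894 = 280.462.
Reliability = 280.462 / 415.076 = 0.676.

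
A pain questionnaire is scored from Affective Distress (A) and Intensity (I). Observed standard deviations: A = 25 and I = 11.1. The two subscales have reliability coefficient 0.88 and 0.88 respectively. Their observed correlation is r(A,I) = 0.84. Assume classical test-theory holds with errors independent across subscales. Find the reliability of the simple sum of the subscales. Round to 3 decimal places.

Var(A+I) = 25² + 11.1² + 2·[25·11.1·0.84] = 748.21 + 466.2 = 1214.41.
With uncorrelated errors the cross-covariances are all true-score covariance, so they carry over unchanged; only the diagonal terms shrink to ρᵢσᵢ².
True-score variance = [25²·0.88 + 11.1²·0.88] + 466.2 = 658.425 + 466.2 = 1124.62.
Reliability = 1124.62 / 1214.41 = 0.926.

0.926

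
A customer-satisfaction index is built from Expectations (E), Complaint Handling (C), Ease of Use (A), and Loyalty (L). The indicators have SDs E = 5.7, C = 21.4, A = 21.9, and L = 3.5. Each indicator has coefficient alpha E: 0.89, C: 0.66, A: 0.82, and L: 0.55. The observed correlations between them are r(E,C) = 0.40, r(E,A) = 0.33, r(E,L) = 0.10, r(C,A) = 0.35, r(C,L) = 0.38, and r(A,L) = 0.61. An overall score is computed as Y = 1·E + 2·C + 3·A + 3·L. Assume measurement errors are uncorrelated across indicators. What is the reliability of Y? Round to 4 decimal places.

Var(Y) = 5.7² + 2²·21.4² + 3²·21.9² + 3²·3.5² + 2·[2·5.7·21.4·0.40 + 3·5.7·21.9·0.33 + 3·5.7·3.5·0.10 + 6·21.4·21.9·0.35 + 6·21.4·3.5·0.38 + 9·21.9·3.5·0.61] = 6291.07 + 3605.83 = 9896.9.
Because errors are independent across components, Cov(Tᵢ,Tⱼ) = Cov(Xᵢ,Xⱼ); the off-diagonal part of the true-score variance is the same as above.
True-score variance = [5.7²·0.89 + 2²·21.4²·0.66 + 3²·21.9²·0.82 + 3²·3.5²·0.55] + 3605.83 = 4838.09 + 3605.83 = 8443.92.
Reliability = 8443.92 / 9896.9 = 0.8532.

0.8532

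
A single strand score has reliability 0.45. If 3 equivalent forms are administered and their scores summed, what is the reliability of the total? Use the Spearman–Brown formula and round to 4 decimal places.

0.7105

ρ_k = kρ / (1 + (k−1)ρ) = 3·0.45 / (1 + 2·0.45) = 1.350 / 1.900 = 0.7105.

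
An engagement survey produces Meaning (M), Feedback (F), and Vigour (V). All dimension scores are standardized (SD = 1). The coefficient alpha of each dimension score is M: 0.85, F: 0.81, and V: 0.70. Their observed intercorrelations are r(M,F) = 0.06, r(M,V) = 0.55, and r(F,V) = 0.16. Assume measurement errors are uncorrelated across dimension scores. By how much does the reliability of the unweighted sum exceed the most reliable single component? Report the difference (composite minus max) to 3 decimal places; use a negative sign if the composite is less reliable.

0.009

Var(sum) = 3 + 1.54 = 4.54; true-score variance = 2.36 + 1.54 = 3.9; composite reliability = 0.8590.
Max component reliability = 0.8500.
Difference = 0.8590 − 0.8500 = 0.009.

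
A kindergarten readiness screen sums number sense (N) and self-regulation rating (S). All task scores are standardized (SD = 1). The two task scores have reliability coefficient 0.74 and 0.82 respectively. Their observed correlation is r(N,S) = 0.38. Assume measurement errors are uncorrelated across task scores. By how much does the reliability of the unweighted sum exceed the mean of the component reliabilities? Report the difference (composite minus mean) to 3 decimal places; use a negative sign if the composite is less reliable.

0.061

Var(sum) = 2 + 0.76 = 2.76; true-score variance = 1.56 + 0.76 = 2.32; composite reliability = 0.8406.
Mean component reliability = 0.7800.
Difference = 0.8406 − 0.7800 = 0.061.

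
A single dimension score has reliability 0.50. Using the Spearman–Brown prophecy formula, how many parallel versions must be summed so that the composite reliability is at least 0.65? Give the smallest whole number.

2

k ≥ ρ*(1−ρ₁)/(ρ₁(1−ρ*)) = 0.65·0.50 / (0.50·0.35) = 1.857.
Smallest integer k = 2.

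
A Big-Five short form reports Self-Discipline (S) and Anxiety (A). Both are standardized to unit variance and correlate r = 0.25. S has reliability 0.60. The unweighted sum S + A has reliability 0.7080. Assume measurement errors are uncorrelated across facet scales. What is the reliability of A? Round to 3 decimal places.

0.670

Var(S+A) = 2 + 2·0.25 = 2.500.
True-score variance = ρ_S + ρ_A + 2·0.25, so 0.7080 = (0.60 + ρ_A + 0.50) / 2.500.
ρ_A = 0.7080·2.500 − 0.60 − 0.50 = 0.670.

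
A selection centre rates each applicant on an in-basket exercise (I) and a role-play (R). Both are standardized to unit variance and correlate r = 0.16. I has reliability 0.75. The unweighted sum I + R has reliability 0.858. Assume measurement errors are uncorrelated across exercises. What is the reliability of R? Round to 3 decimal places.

Var(I+R) = 2 + 2·0.16 = 2.320.
True-score variance = ρ_I + ρ_R + 2·0.16, so 0.858 = (0.75 + ρ_R + 0.32) / 2.320.
ρ_R = 0.858·2.320 − 0.75 − 0.32 = 0.921.

0.921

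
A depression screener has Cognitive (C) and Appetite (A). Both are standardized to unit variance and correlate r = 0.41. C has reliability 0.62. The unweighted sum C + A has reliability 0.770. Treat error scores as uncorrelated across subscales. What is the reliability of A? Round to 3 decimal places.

Var(C+A) = 2 + 2·0.41 = 2.820.
True-score variance = ρ_C + ρ_A + 2·0.41, so 0.770 = (0.62 + ρ_A + 0.82) / 2.820.
ρ_A = 0.770·2.820 − 0.62 − 0.82 = 0.731.

0.731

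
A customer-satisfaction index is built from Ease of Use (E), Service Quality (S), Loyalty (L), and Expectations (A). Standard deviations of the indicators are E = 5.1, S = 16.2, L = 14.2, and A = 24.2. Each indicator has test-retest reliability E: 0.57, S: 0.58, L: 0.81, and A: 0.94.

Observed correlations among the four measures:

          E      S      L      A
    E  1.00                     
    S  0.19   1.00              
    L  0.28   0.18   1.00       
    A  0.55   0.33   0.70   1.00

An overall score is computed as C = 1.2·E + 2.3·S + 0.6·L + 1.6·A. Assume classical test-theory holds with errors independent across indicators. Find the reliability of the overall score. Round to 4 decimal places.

Var(C) = 1.2²·5.1² + 2.3²·16.2² + 0.6²·14.2² + 1.6²·24.2² + 2·[2.76·5.1·16.2·0.19 + 0.72·5.1·14.2·0.28 + 1.92·5.1·24.2·0.55 + 1.38·16.2·14.2·0.18 + 3.68·16.2·24.2·0.33 + 0.96·14.2·24.2·0.70] = 2997.59 + 1904.84 = 4902.43.
Under uncorrelated errors the observed covariances equal the true-score covariances, so only the own-variance terms attenuate.
True-score variance = [1.2²·5.1²·0.57 + 2.3²·16.2²·0.58 + 0.6²·14.2²·0.81 + 1.6²·24.2²·0.94] + 1904.84 = 2294.65 + 1904.84 = 4199.49.
Reliability = 4199.49 / 4902.43 = 0.8566.

0.8566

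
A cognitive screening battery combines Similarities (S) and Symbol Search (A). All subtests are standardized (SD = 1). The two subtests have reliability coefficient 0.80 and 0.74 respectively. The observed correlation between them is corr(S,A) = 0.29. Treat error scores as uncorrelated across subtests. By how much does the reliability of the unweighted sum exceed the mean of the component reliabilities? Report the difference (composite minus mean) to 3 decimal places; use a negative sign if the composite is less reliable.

Var(sum) = 2 + 0.58 = 2.58; true-score variance = 1.54 + 0.58 = 2.12; composite reliability = 0.8217.
Mean component reliability = 0.7700.
Difference = 0.8217 − 0.7700 = 0.052.

0.052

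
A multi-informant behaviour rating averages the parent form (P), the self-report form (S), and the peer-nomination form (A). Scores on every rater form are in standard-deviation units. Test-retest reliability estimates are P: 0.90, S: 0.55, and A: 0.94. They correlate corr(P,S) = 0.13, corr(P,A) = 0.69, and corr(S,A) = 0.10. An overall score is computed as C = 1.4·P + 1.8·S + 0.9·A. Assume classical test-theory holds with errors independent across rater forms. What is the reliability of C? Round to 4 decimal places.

0.8049

Var(C) = 1.4² + 1.8² + 0.9² + 2·[2.52·0.13 + 1.26·0.69 + 1.62·0.10] = 6.01 + 2.718 = 8.728.
Because errors are independent across components, Cov(Tᵢ,Tⱼ) = Cov(Xᵢ,Xⱼ); the off-diagonal part of the true-score variance is the same as above.
True-score variance = [1.4²·0.90 + 1.8²·0.55 + 0.9²·0.94] + 2.718 = 4.3074 + 2.718 = 7.0254.
Reliability = 7.0254 / 8.728 = 0.8049.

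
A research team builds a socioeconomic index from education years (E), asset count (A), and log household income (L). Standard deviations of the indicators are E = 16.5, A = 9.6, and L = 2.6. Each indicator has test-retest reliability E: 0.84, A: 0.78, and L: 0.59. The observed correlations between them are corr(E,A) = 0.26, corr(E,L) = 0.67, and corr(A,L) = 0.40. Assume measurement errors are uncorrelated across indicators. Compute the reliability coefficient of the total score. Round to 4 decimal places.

0.8746

Var(E+A+L) = 16.5² + 9.6² + 2.6² + 2·[16.5·9.6·0.26 + 16.5·2.6·0.67 + 9.6·2.6·0.40] = 371.17 + 159.822 = 530.992.
Under uncorrelated errors the observed covariances equal the true-score covariances, so only the own-variance terms attenuate.
True-score variance = [16.5²·0.84 + 9.6²·0.78 + 2.6²·0.59] + 159.822 = 304.563 + 159.822 = 464.385.
Reliability = 464.385 / 530.992 = 0.8746.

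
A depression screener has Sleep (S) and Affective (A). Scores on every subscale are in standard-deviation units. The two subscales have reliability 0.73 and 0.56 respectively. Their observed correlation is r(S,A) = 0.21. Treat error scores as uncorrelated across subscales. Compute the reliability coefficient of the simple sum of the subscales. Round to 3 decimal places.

0.707

Var(S+A) = 2 + 2·[0.21] = 2 + 0.42 = 2.42.
Under uncorrelated errors the observed covariances equal the true-score covariances, so only the own-variance terms attenuate.
True-score variance = [0.73 + 0.56] + 0.42 = 1.29 + 0.42 = 1.71.
Reliability = 1.71 / 2.42 = 0.707.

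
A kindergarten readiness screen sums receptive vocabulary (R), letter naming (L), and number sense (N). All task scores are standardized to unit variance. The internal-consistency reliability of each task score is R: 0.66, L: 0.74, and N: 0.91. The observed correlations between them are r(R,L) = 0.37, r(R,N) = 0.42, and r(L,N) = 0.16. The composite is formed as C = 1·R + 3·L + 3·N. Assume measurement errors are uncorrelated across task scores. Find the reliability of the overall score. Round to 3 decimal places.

Var(C) = 1 + 3² + 3² + 2·[3·0.37 + 3·0.42 + 9·0.16] = 19 + 7.62 = 26.62.
Under uncorrelated errors the observed covariances equal the true-score covariances, so only the own-variance terms attenuate.
True-score variance = [0.66 + 3²·0.74 + 3²·0.91] + 7.62 = 15.51 + 7.62 = 23.13.
Reliability = 23.13 / 26.62 = 0.869.

0.869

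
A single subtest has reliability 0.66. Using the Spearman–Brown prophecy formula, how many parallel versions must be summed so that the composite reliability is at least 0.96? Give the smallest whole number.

k ≥ ρ*(1−ρ₁)/(ρ₁(1−ρ*)) = 0.96·0.34 / (0.66·0.04) = 12.364.
Smallest integer k = 13.

13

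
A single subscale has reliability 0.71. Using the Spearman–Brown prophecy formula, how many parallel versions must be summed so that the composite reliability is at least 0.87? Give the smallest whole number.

k ≥ ρ*(1−ρ₁)/(ρ₁(1−ρ*)) = 0.87·0.29 / (0.71·0.13) = 2.733.
Smallest integer k = 3.

3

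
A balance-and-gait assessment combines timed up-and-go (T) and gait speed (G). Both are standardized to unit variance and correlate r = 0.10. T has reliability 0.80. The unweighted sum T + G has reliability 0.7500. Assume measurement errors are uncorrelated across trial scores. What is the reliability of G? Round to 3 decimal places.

0.650

Var(T+G) = 2 + 2·0.10 = 2.200.
True-score variance = ρ_T + ρ_G + 2·0.10, so 0.7500 = (0.80 + ρ_G + 0.20) / 2.200.
ρ_G = 0.7500·2.200 − 0.80 − 0.20 = 0.650.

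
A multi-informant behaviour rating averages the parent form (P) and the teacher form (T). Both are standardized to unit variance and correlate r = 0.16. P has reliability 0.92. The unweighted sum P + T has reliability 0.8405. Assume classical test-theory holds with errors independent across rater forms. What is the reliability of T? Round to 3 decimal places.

Var(P+T) = 2 + 2·0.16 = 2.320.
True-score variance = ρ_P + ρ_T + 2·0.16, so 0.8405 = (0.92 + ρ_T + 0.32) / 2.320.
ρ_T = 0.8405·2.320 − 0.92 − 0.32 = 0.710.

0.710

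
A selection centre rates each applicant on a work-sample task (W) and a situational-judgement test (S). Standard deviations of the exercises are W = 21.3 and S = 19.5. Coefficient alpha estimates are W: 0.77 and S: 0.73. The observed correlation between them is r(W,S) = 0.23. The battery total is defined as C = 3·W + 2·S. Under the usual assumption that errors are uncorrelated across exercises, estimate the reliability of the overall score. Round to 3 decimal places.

0.800

Var(C) = 3²·21.3² + 2²·19.5² + 2·[6·21.3·19.5·0.23] = 5604.21 + 1146.37 = 6750.58.
Because errors are independent across components, Cov(Tᵢ,Tⱼ) = Cov(Xᵢ,Xⱼ); the off-diagonal part of the true-score variance is the same as above.
True-score variance = [3²·21.3²·0.77 + 2²·19.5²·0.73] + 1146.37 = 4254.4 + 1146.37 = 5400.77.
Reliability = 5400.77 / 6750.58 = 0.800.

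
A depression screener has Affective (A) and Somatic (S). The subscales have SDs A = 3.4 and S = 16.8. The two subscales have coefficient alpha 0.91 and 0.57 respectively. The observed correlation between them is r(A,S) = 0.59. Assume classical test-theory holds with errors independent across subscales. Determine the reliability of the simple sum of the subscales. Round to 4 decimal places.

0.6611

Var(A+S) = 3.4² + 16.8² + 2·[3.4·16.8·0.59] = 293.8 + 67.4016 = 361.202.
With uncorrelated errors the cross-covariances are all true-score covariance, so they carry over unchanged; only the diagonal terms shrink to ρᵢσᵢ².
True-score variance = [3.4²·0.91 + 16.8²·0.57] + 67.4016 = 171.396 + 67.4016 = 238.798.
Reliability = 238.798 / 361.202 = 0.6611.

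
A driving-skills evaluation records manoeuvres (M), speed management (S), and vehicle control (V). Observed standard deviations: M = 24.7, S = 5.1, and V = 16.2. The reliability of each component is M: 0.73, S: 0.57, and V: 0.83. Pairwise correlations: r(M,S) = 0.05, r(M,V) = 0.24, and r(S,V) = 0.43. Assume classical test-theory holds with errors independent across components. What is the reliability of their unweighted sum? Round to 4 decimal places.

Var(M+S+V) = 24.7² + 5.1² + 16.2² + 2·[24.7·5.1·0.05 + 24.7·16.2·0.24 + 5.1·16.2·0.43] = 898.54 + 275.717 = 1174.26.
With uncorrelated errors the cross-covariances are all true-score covariance, so they carry over unchanged; only the diagonal terms shrink to ρᵢσᵢ².
True-score variance = [24.7²·0.73 + 5.1²·0.57 + 16.2²·0.83] + 275.717 = 678.017 + 275.717 = 953.734.
Reliability = 953.734 / 1174.26 = 0.8122.

0.8122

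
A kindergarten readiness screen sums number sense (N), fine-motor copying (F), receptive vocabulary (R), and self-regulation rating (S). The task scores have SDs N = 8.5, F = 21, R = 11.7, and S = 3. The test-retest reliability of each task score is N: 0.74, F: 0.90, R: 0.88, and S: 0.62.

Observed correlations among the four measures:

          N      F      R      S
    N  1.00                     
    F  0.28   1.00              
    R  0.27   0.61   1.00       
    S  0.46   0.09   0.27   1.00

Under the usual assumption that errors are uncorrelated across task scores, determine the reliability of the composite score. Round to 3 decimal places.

Var(N+F+R+S) = 8.5² + 21² + 11.7² + 3² + 2·[8.5·21·0.28 + 8.5·11.7·0.27 + 8.5·3·0.46 + 21·11.7·0.61 + 21·3·0.09 + 11.7·3·0.27] = 659.14 + 507.171 = 1166.31.
With uncorrelated errors the cross-covariances are all true-score covariance, so they carry over unchanged; only the diagonal terms shrink to ρᵢσᵢ².
True-score variance = [8.5²·0.74 + 21²·0.90 + 11.7²·0.88 + 3²·0.62] + 507.171 = 576.408 + 507.171 = 1083.58.
Reliability = 1083.58 / 1166.31 = 0.929.

0.929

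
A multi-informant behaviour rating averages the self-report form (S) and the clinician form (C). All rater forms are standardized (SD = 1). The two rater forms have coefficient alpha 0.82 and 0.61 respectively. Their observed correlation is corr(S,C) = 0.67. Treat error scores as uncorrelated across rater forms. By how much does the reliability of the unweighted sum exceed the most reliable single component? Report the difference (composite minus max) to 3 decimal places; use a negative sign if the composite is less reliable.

Var(sum) = 2 + 1.34 = 3.34; true-score variance = 1.43 + 1.34 = 2.77; composite reliability = 0.8293.
Max component reliability = 0.8200.
Difference = 0.8293 − 0.8200 = 0.009.

0.009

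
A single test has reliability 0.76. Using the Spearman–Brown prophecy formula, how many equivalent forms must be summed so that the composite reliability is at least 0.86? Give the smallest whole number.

k ≥ ρ*(1−ρ₁)/(ρ₁(1−ρ*)) = 0.86·0.24 / (0.76·0.14) = 1.940.
Smallest integer k = 2.

2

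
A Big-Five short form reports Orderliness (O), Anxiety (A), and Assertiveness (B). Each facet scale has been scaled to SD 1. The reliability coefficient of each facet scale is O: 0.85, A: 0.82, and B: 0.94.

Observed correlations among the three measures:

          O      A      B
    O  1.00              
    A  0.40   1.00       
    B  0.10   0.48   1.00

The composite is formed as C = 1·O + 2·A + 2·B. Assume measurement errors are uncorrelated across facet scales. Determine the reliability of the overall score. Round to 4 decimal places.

0.9252

Var(C) = 1 + 2² + 2² + 2·[2·0.40 + 2·0.10 + 4·0.48] = 9 + 5.84 = 14.84.
Under uncorrelated errors the observed covariances equal the true-score covariances, so only the own-variance terms attenuate.
True-score variance = [0.85 + 2²·0.82 + 2²·0.94] + 5.84 = 7.89 + 5.84 = 13.73.
Reliability = 13.73 / 14.84 = 0.9252.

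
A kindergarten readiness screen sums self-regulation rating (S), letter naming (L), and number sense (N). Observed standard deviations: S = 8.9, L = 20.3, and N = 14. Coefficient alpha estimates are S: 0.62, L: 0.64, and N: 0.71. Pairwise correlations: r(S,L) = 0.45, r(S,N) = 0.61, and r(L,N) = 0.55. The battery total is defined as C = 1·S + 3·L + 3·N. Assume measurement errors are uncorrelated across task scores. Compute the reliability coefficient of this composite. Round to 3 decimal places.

Var(C) = 8.9² + 3²·20.3² + 3²·14² + 2·[3·8.9·20.3·0.45 + 3·8.9·14·0.61 + 9·20.3·14·0.55] = 5552.02 + 3757.43 = 9309.45.
Because errors are independent across components, Cov(Tᵢ,Tⱼ) = Cov(Xᵢ,Xⱼ); the off-diagonal part of the true-score variance is the same as above.
True-score variance = [8.9²·0.62 + 3²·20.3²·0.64 + 3²·14²·0.71] + 3757.43 = 3675.19 + 3757.43 = 7432.61.
Reliability = 7432.61 / 9309.45 = 0.798.

0.798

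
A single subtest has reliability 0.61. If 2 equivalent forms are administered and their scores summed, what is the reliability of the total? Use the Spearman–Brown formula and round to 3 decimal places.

0.758

ρ_k = kρ / (1 + (k−1)ρ) = 2·0.61 / (1 + 1·0.61) = 1.220 / 1.610 = 0.758.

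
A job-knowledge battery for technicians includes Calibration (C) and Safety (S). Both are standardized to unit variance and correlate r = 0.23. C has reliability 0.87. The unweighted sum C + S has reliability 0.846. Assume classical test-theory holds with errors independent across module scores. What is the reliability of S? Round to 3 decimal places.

Var(C+S) = 2 + 2·0.23 = 2.460.
True-score variance = ρ_C + ρ_S + 2·0.23, so 0.846 = (0.87 + ρ_S + 0.46) / 2.460.
ρ_S = 0.846·2.460 − 0.87 − 0.46 = 0.751.

0.751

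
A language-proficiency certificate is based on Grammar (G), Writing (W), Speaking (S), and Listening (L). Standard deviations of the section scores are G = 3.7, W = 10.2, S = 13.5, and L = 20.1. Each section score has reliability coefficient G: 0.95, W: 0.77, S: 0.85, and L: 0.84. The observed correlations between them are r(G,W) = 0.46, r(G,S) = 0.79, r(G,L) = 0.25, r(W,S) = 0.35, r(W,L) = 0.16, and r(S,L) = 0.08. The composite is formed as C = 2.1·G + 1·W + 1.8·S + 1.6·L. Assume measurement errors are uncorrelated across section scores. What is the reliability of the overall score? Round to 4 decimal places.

Var(C) = 2.1²·3.7² + 10.2² + 1.8²·13.5² + 1.6²·20.1² + 2·[2.1·3.7·10.2·0.46 + 3.78·3.7·13.5·0.79 + 3.36·3.7·20.1·0.25 + 1.8·10.2·13.5·0.35 + 1.6·10.2·20.1·0.16 + 2.88·13.5·20.1·0.08] = 1789.17 + 899.687 = 2688.86.
Because errors are independent across components, Cov(Tᵢ,Tⱼ) = Cov(Xᵢ,Xⱼ); the off-diagonal part of the true-score variance is the same as above.
True-score variance = [2.1²·3.7²·0.95 + 10.2²·0.77 + 1.8²·13.5²·0.85 + 1.6²·20.1²·0.84] + 899.687 = 1508.16 + 899.687 = 2407.85.
Reliability = 2407.85 / 2688.86 = 0.8955.

0.8955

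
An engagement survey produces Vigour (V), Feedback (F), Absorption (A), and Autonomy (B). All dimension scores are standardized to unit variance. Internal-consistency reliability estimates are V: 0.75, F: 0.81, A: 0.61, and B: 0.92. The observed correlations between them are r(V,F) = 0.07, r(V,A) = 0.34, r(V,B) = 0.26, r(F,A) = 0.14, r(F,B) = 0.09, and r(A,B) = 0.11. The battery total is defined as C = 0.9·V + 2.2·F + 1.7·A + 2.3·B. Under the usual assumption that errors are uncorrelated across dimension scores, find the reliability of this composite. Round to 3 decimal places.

Var(C) = 0.9² + 2.2² + 1.7² + 2.3² + 2·[1.98·0.07 + 1.53·0.34 + 2.07·0.26 + 3.74·0.14 + 5.06·0.09 + 3.91·0.11] = 13.83 + 5.2122 = 19.0422.
With uncorrelated errors the cross-covariances are all true-score covariance, so they carry over unchanged; only the diagonal terms shrink to ρᵢσᵢ².
True-score variance = [0.9²·0.75 + 2.2²·0.81 + 1.7²·0.61 + 2.3²·0.92] + 5.2122 = 11.1576 + 5.2122 = 16.3698.
Reliability = 16.3698 / 19.0422 = 0.860.

0.860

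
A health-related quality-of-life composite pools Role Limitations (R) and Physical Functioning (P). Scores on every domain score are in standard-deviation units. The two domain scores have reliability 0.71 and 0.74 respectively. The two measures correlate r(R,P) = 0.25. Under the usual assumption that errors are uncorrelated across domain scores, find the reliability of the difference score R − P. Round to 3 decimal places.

0.633

Var(R−P) = 1 + 1 − 2·0.25 = 2 − 0.5 = 1.5.
Under uncorrelated errors the observed covariances equal the true-score covariances, so only the own-variance terms attenuate.
True-score variance = [0.71 + 0.74] − 0.5 = 1.45 − 0.5 = 0.95.
Reliability = 0.95 / 1.5 = 0.633.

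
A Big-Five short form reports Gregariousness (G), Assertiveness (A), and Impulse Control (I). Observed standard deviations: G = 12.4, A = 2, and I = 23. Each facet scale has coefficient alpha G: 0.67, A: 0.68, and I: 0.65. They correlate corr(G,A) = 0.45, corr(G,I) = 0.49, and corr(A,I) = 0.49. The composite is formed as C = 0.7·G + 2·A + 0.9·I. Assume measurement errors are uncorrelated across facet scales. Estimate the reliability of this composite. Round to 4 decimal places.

0.7774

Var(C) = 0.7²·12.4² + 2²·2² + 0.9²·23² + 2·[1.4·12.4·2·0.45 + 0.63·12.4·23·0.49 + 1.8·2·23·0.49] = 519.832 + 288.474 = 808.307.
Because errors are independent across components, Cov(Tᵢ,Tⱼ) = Cov(Xᵢ,Xⱼ); the off-diagonal part of the true-score variance is the same as above.
True-score variance = [0.7²·12.4²·0.67 + 2²·2²·0.68 + 0.9²·23²·0.65] + 288.474 = 339.878 + 288.474 = 628.352.
Reliability = 628.352 / 808.307 = 0.7774.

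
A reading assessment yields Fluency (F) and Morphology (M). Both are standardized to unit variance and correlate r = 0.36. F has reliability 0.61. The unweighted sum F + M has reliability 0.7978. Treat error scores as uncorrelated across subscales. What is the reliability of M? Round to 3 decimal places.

Var(F+M) = 2 + 2·0.36 = 2.720.
True-score variance = ρ_F + ρ_M + 2·0.36, so 0.7978 = (0.61 + ρ_M + 0.72) / 2.720.
ρ_M = 0.7978·2.720 − 0.61 − 0.72 = 0.840.

0.840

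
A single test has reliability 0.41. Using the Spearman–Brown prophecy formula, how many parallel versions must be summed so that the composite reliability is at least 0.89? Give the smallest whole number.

k ≥ ρ*(1−ρ₁)/(ρ₁(1−ρ*)) = 0.89·0.59 / (0.41·0.11) = 11.643.
Smallest integer k = 12.

12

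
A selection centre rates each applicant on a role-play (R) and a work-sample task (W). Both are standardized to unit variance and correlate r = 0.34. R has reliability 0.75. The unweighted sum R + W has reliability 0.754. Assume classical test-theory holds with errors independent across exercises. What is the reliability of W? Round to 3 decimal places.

0.591

Var(R+W) = 2 + 2·0.34 = 2.680.
True-score variance = ρ_R + ρ_W + 2·0.34, so 0.754 = (0.75 + ρ_W + 0.68) / 2.680.
ρ_W = 0.754·2.680 − 0.75 − 0.68 = 0.591.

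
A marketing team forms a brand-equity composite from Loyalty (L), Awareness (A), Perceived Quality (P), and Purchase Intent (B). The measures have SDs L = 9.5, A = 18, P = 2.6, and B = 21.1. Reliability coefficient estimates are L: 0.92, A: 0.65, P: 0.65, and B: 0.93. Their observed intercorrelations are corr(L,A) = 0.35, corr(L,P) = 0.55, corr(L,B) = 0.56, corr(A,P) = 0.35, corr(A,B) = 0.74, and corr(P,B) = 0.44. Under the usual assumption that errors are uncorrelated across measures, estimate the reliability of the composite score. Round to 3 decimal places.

Var(L+A+P+B) = 9.5² + 18² + 2.6² + 21.1² + 2·[9.5·18·0.35 + 9.5·2.6·0.55 + 9.5·21.1·0.56 + 18·2.6·0.35 + 18·21.1·0.74 + 2.6·21.1·0.44] = 866.22 + 1014.51 = 1880.73.
With uncorrelated errors the cross-covariances are all true-score covariance, so they carry over unchanged; only the diagonal terms shrink to ρᵢσᵢ².
True-score variance = [9.5²·0.92 + 18²·0.65 + 2.6²·0.65 + 21.1²·0.93] + 1014.51 = 712.069 + 1014.51 = 1726.58.
Reliability = 1726.58 / 1880.73 = 0.918.

0.918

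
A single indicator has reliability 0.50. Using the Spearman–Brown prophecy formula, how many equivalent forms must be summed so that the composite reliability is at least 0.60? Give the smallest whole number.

2

k ≥ ρ*(1−ρ₁)/(ρ₁(1−ρ*)) = 0.60·0.50 / (0.50·0.40) = 1.500.
Smallest integer k = 2.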